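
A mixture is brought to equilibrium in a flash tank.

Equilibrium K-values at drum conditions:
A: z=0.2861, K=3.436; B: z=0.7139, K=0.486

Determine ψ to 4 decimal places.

Binary case is linear: z₁(K₁−1)(1+ψ(K₂−1)) + z₂(K₂−1)(1+ψ(K₁−1)) = 0
⇒ ψ = [z₁(K₁−1)+z₂(K₂−1)] / [−(K₁−1)(K₂−1)] = 0.32999/1.25210 = 0.2636

ψ = 0.2636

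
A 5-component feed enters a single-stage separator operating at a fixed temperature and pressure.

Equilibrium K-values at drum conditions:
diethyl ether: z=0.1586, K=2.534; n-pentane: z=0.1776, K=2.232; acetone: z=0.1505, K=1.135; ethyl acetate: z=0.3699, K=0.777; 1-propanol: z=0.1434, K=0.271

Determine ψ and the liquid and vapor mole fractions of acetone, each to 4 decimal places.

Material balance + equilibrium reduce to Σ zᵢ(Kᵢ−1)/(1+ψ(Kᵢ−1)) = 0.
g(0) = ΣzᵢKᵢ − 1 = 0.2954 and g(1) = 1 − Σzᵢ/Kᵢ = -0.2800, so a root lies in (0, 1).
Newton–Raphson from ψ = 0.46:
  ψ = 0.4600: g = 0.05223, g' = -0.4359 → ψ = 0.5798
  ψ = 0.5798: g = -0.00058, g' = -0.4515 → ψ = 0.5785
Converged at ψ = 0.5785.
Compositions from xᵢ = zᵢ/(1+ψ(Kᵢ−1)), yᵢ = Kᵢxᵢ:
  diethyl ether: x = 0.0840, y = 0.2129
  n-pentane: x = 0.1037, y = 0.2314
  acetone: x = 0.1396, y = 0.1584
  ethyl acetate: x = 0.4247, y = 0.3300
  1-propanol: x = 0.2480, y = 0.0672

ψ = 0.5785, x_acetone = 0.1396, y_acetone = 0.1584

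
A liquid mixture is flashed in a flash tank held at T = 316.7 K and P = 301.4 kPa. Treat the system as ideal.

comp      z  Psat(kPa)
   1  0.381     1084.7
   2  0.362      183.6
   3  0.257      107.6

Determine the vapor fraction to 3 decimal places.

ψ = 0.514

Raoult's law: Kᵢ = Pᵢˢᵃᵗ/P = Pᵢˢᵃᵗ/301.4.
  K_1 = 1084.7/301.4 = 3.59887, K_2 = 183.6/301.4 = 0.60916, K_3 = 107.6/301.4 = 0.35700
Rachford–Rice: g(ψ) = Σ zᵢ(Kᵢ−1)/(1+ψ(Kᵢ−1)) = 0.
Check two-phase: ΣzᵢKᵢ = 1.683 > 1 and Σzᵢ/Kᵢ = 1.420 > 1, so g(0) = 0.683 > 0 and g(1) = -0.420 < 0.
Iterate (Newton) starting at ψ = 0.7:
  ψ = 0.700: g = -0.1441, g' = -0.780 → ψ = 0.515
  ψ = 0.515: g = -0.0010, g' = -0.795 → ψ = 0.514
Converged at ψ = 0.514.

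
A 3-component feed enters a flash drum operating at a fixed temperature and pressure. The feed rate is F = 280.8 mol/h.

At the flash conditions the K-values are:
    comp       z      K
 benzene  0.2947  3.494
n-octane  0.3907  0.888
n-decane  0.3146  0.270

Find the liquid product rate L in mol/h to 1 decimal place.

L = 169.3 mol/h

Let β = V/F and solve Σ zᵢ(Kᵢ−1)/(1+β(Kᵢ−1)) = 0.
g(0) = ΣzᵢKᵢ − 1 = 0.4616 and g(1) = 1 − Σzᵢ/Kᵢ = -0.6895, so a root lies in (0, 1).
Iterate (Newton) starting at β = 0.59:
  β = 0.5900: g = -0.15287, g' = -0.8230 → β = 0.4043
  β = 0.4043: g = -0.00565, g' = -0.7973 → β = 0.3972
Converged at β = 0.3972.
Then V = β·F = 0.3972·280.8 = 111.5 mol/h and L = F − V = 169.3 mol/h.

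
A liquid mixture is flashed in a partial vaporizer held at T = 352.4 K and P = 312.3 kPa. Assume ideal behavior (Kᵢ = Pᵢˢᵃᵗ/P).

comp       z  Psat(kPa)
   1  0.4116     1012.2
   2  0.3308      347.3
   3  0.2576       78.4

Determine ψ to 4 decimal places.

ψ = 0.6872

Raoult's law: Kᵢ = Pᵢˢᵃᵗ/P = Pᵢˢᵃᵗ/312.3.
  K_1 = 1012.2/312.3 = 3.241114, K_2 = 347.3/312.3 = 1.112072, K_3 = 78.4/312.3 = 0.251041
Material balance + equilibrium reduce to Σ zᵢ(Kᵢ−1)/(1+ψ(Kᵢ−1)) = 0.
Feasibility: ΣzᵢKᵢ = 1.7666, Σzᵢ/Kᵢ = 1.4506 — both > 1, two phases present.
Iterate (Newton) starting at ψ = 0.5:
  ψ = 0.5000: g = 0.16167, g' = -0.8328 → ψ = 0.6941
  ψ = 0.6941: g = -0.00650, g' = -0.9470 → ψ = 0.6873
  ψ = 0.6873: g = -0.00003, g' = -0.9376 → ψ = 0.6872
Converged at ψ = 0.6872.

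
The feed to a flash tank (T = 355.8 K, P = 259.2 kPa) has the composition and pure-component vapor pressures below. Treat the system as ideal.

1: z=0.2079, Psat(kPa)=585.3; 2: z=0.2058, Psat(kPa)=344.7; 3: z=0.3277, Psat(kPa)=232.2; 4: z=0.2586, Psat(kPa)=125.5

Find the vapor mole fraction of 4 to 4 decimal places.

y_4 = 0.1701

Raoult's law: Kᵢ = Pᵢˢᵃᵗ/P = Pᵢˢᵃᵗ/259.2.
  K_1 = 585.3/259.2 = 2.258102, K_2 = 344.7/259.2 = 1.329861, K_3 = 232.2/259.2 = 0.895833, K_4 = 125.5/259.2 = 0.484182
Material balance + equilibrium reduce to Σ zᵢ(Kᵢ−1)/(1+ψ(Kᵢ−1)) = 0.
Feasibility: ΣzᵢKᵢ = 1.1619, Σzᵢ/Kᵢ = 1.1467 — both > 1, two phases present.
Newton–Raphson from ψ = 0.54:
  ψ = 0.5400: g = -0.00769, g' = -0.2690 → ψ = 0.5114
Converged at ψ = 0.5114.
Compositions from xᵢ = zᵢ/(1+ψ(Kᵢ−1)), yᵢ = Kᵢxᵢ:
  1: x = 0.1265, y = 0.2857
  2: x = 0.1761, y = 0.2342
  3: x = 0.3461, y = 0.3101
  4: x = 0.3513, y = 0.1701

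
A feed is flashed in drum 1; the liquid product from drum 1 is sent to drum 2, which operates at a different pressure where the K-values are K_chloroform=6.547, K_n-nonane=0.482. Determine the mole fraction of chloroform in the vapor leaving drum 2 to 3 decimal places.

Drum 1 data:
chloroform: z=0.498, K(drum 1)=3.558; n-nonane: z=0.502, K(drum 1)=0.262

y_chloroform (drum 2) = 0.559

Drum 1:
Rachford–Rice: g(ψ₁) = Σ zᵢ(Kᵢ−1)/(1+ψ₁(Kᵢ−1)) = 0.
Check two-phase: ΣzᵢKᵢ = 1.903 > 1 and Σzᵢ/Kᵢ = 2.056 > 1, so g(0) = 0.903 > 0 and g(1) = -1.056 < 0.
Iterate (Newton) starting at ψ₁ = 0.42:
  ψ₁ = 0.420: g = 0.0772, g' = -1.331 → ψ₁ = 0.478
  ψ₁ = 0.478: g = 0.0007, g' = -1.312 → ψ₁ = 0.479
Converged at ψ₁ = 0.479.
Drum-1 compositions:
  chloroform: x = 0.224, y = 0.797
  n-nonane: x = 0.776, y = 0.203
Drum-2 feed = drum-1 liquid: z₂ = (0.2239, 0.7761).
Drum 2:
Material balance + equilibrium reduce to Σ zᵢ(Kᵢ−1)/(1+ψ₂(Kᵢ−1)) = 0.
Check two-phase: ΣzᵢKᵢ = 1.840 > 1 and Σzᵢ/Kᵢ = 1.644 > 1, so g(0) = 0.840 > 0 and g(1) = -0.644 < 0.
Binary case is linear: z₁(K₁−1)(1+ψ₂(K₂−1)) + z₂(K₂−1)(1+ψ₂(K₁−1)) = 0
⇒ ψ₂ = [z₁(K₁−1)+z₂(K₂−1)] / [−(K₁−1)(K₂−1)] = 0.8400/2.8733 = 0.292
  chloroform: x = 0.085, y = 0.559
  n-nonane: x = 0.915, y = 0.441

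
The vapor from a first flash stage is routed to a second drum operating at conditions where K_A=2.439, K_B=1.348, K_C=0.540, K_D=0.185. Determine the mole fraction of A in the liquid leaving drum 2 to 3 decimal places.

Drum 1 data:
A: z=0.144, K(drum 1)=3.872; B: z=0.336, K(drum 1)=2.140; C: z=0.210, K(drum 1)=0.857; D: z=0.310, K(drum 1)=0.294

Drum 1:
Material balance + equilibrium reduce to Σ zᵢ(Kᵢ−1)/(1+ψ₁(Kᵢ−1)) = 0.
Check two-phase: ΣzᵢKᵢ = 1.548 > 1 and Σzᵢ/Kᵢ = 1.494 > 1, so g(0) = 0.548 > 0 and g(1) = -0.494 < 0.
Newton iteration, ψ₁⁰ = 0.4:
  ψ₁ = 0.400: g = 0.1187, g' = -0.768 → ψ₁ = 0.555
  ψ₁ = 0.555: g = 0.0019, g' = -0.763 → ψ₁ = 0.557
Converged at ψ₁ = 0.557.
Drum-1 compositions:
  A: x = 0.055, y = 0.214
  B: x = 0.206, y = 0.440
  C: x = 0.228, y = 0.196
  D: x = 0.511, y = 0.150
Drum-2 feed = drum-1 vapor: z₂ = (0.2145, 0.4398, 0.1955, 0.1502).
Drum 2:
Rachford–Rice: g(ψ₂) = Σ zᵢ(Kᵢ−1)/(1+ψ₂(Kᵢ−1)) = 0.
Check two-phase: ΣzᵢKᵢ = 1.249 > 1 and Σzᵢ/Kᵢ = 1.588 > 1, so g(0) = 0.249 > 0 and g(1) = -0.588 < 0.
Newton iteration, ψ₂⁰ = 0.5:
  ψ₂ = 0.500: g = -0.0136, g' = -0.543 → ψ₂ = 0.475
Converged at ψ₂ = 0.475.
  A: x = 0.127, y = 0.311
  B: x = 0.377, y = 0.509
  C: x = 0.250, y = 0.135
  D: x = 0.245, y = 0.045

x_A (drum 2) = 0.127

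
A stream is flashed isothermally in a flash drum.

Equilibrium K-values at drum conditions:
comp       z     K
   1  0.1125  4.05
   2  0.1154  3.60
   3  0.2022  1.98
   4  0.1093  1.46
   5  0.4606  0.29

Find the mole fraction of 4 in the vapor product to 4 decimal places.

y_4 = 0.1332

Material balance + equilibrium reduce to Σ zᵢ(Kᵢ−1)/(1+V/F(Kᵢ−1)) = 0.
Feasibility: ΣzᵢKᵢ = 1.5646, Σzᵢ/Kᵢ = 1.8251 — both > 1, two phases present.
Newton–Raphson from V/F = 0.5:
  V/F = 0.5000: g = -0.06681, g' = -0.9725 → V/F = 0.4313
  V/F = 0.4313: g = -0.00051, g' = -0.9630 → V/F = 0.4308
Converged at V/F = 0.4308.
Compositions from xᵢ = zᵢ/(1+V/F(Kᵢ−1)), yᵢ = Kᵢxᵢ:
  1: x = 0.0486, y = 0.1969
  2: x = 0.0544, y = 0.1960
  3: x = 0.1422, y = 0.2815
  4: x = 0.0912, y = 0.1332
  5: x = 0.6635, y = 0.1924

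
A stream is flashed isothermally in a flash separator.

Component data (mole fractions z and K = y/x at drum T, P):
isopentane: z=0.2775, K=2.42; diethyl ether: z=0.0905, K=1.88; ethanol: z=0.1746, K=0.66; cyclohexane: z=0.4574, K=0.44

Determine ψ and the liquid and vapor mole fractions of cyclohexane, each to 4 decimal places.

ψ = 0.2384, x_cyclohexane = 0.5279, y_cyclohexane = 0.2323

Material balance + equilibrium reduce to Σ zᵢ(Kᵢ−1)/(1+ψ(Kᵢ−1)) = 0.
Check two-phase: ΣzᵢKᵢ = 1.1582 > 1 and Σzᵢ/Kᵢ = 1.4669 > 1, so g(0) = 0.1582 > 0 and g(1) = -0.4669 < 0.
Newton iteration, ψ⁰ = 0.5:
  ψ = 0.5000: g = -0.14153, g' = -0.5312 → ψ = 0.2335
  ψ = 0.2335: g = 0.00282, g' = -0.5774 → ψ = 0.2384
Converged at ψ = 0.2384.
Compositions from xᵢ = zᵢ/(1+ψ(Kᵢ−1)), yᵢ = Kᵢxᵢ:
  isopentane: x = 0.2073, y = 0.5017
  diethyl ether: x = 0.0748, y = 0.1406
  ethanol: x = 0.1900, y = 0.1254
  cyclohexane: x = 0.5279, y = 0.2323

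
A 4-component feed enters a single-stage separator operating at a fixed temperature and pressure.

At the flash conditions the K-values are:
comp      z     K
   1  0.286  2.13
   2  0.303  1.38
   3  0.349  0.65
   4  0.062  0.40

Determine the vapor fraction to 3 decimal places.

ψ = 0.857

Newton iteration, ψ⁰ = 0.5:
  ψ = 0.500: g = 0.1021, g' = -0.288 → ψ = 0.854
  ψ = 0.854: g = 0.0009, g' = -0.300 → ψ = 0.857
Converged at ψ = 0.857.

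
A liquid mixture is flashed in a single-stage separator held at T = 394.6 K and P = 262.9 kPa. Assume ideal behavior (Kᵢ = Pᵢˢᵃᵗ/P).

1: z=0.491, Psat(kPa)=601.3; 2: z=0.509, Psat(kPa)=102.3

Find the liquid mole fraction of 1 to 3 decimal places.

Raoult's law: Kᵢ = Pᵢˢᵃᵗ/P = Pᵢˢᵃᵗ/262.9.
  K_1 = 601.3/262.9 = 2.28718, K_2 = 102.3/262.9 = 0.38912
Material balance + equilibrium reduce to Σ zᵢ(Kᵢ−1)/(1+ψ(Kᵢ−1)) = 0.
g(0) = ΣzᵢKᵢ − 1 = 0.321 and g(1) = 1 − Σzᵢ/Kᵢ = -0.523, so a root lies in (0, 1).
Newton–Raphson from ψ = 0.59:
  ψ = 0.590: g = -0.1269, g' = -0.727 → ψ = 0.415
  ψ = 0.415: g = -0.0049, g' = -0.686 → ψ = 0.408
Converged at ψ = 0.408.
Compositions from xᵢ = zᵢ/(1+ψ(Kᵢ−1)), yᵢ = Kᵢxᵢ:
  1: x = 0.322, y = 0.736
  2: x = 0.678, y = 0.264

x_1 = 0.322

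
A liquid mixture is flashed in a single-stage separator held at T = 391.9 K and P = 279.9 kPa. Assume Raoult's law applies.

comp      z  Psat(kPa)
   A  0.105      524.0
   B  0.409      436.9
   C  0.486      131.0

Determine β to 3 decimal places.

β = 0.185

Raoult's law: Kᵢ = Pᵢˢᵃᵗ/P = Pᵢˢᵃᵗ/279.9.
  K_A = 524.0/279.9 = 1.87210, K_B = 436.9/279.9 = 1.56091, K_C = 131.0/279.9 = 0.46802
Material balance + equilibrium reduce to Σ zᵢ(Kᵢ−1)/(1+β(Kᵢ−1)) = 0.
Check two-phase: ΣzᵢKᵢ = 1.062 > 1 and Σzᵢ/Kᵢ = 1.357 > 1, so g(0) = 0.062 > 0 and g(1) = -0.357 < 0.
Newton–Raphson from β = 0.5:
  β = 0.500: g = -0.1093, g' = -0.372 → β = 0.207
  β = 0.207: g = -0.0073, g' = -0.334 → β = 0.185
Converged at β = 0.185.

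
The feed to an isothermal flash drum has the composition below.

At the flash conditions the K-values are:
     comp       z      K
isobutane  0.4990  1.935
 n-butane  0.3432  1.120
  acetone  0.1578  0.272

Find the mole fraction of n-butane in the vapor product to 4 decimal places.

Rachford–Rice: g(β) = Σ zᵢ(Kᵢ−1)/(1+β(Kᵢ−1)) = 0.
Check two-phase: ΣzᵢKᵢ = 1.3929 > 1 and Σzᵢ/Kᵢ = 1.1445 > 1, so g(0) = 0.3929 > 0 and g(1) = -0.1445 < 0.
Newton iteration, β⁰ = 0.5:
  β = 0.5000: g = 0.17616, g' = -0.4137 → β = 0.9258
  β = 0.9258: g = -0.06521, g' = -0.9162 → β = 0.8546
  β = 0.8546: g = -0.00735, g' = -0.7246 → β = 0.8445
  β = 0.8445: g = -0.00011, g' = -0.7039 → β = 0.8443
Converged at β = 0.8443.
Compositions from xᵢ = zᵢ/(1+β(Kᵢ−1)), yᵢ = Kᵢxᵢ:
  isobutane: x = 0.2789, y = 0.5396
  n-butane: x = 0.3116, y = 0.3490
  acetone: x = 0.4095, y = 0.1114

y_n-butane = 0.3490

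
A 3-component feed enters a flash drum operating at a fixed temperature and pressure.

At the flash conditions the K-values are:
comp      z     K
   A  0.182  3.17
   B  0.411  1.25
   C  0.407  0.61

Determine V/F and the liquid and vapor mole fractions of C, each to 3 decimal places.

Newton–Raphson from V/F = 0.53:
  V/F = 0.530: g = 0.0743, g' = -0.304 → V/F = 0.775
  V/F = 0.775: g = 0.0059, g' = -0.264 → V/F = 0.797
Converged at V/F = 0.797.
Compositions from xᵢ = zᵢ/(1+V/F(Kᵢ−1)), yᵢ = Kᵢxᵢ:
  A: x = 0.067, y = 0.211
  B: x = 0.343, y = 0.428
  C: x = 0.591, y = 0.360

V/F = 0.797, x_C = 0.591, y_C = 0.360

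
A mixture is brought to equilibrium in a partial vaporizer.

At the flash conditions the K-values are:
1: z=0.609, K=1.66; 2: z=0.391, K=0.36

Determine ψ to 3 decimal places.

Iterate (Newton) starting at ψ = 0.67:
  ψ = 0.670: g = -0.1594, g' = -0.618 → ψ = 0.412
  ψ = 0.412: g = -0.0240, g' = -0.459 → ψ = 0.360
  ψ = 0.360: g = -0.0004, g' = -0.444 → ψ = 0.359
Converged at ψ = 0.359.

ψ = 0.359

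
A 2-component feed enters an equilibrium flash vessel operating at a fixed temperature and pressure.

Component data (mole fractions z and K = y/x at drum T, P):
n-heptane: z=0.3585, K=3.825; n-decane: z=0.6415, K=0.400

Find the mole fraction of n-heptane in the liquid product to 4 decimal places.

x_n-heptane = 0.1752

Binary case is linear: z₁(K₁−1)(1+V/F(K₂−1)) + z₂(K₂−1)(1+V/F(K₁−1)) = 0
⇒ V/F = [z₁(K₁−1)+z₂(K₂−1)] / [−(K₁−1)(K₂−1)] = 0.62786/1.69500 = 0.3704
Compositions from xᵢ = zᵢ/(1+V/F(Kᵢ−1)), yᵢ = Kᵢxᵢ:
  n-heptane: x = 0.1752, y = 0.6701
  n-decane: x = 0.8248, y = 0.3299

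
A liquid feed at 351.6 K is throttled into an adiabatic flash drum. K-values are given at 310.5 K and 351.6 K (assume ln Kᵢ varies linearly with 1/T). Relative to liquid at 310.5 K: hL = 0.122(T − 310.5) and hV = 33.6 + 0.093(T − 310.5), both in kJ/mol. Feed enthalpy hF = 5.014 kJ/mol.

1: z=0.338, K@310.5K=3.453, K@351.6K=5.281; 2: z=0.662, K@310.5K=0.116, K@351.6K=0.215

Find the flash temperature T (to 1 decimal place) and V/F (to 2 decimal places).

Adiabatic flash: solve Rachford–Rice at each trial T, then check hF = ψ·hV(T) + (1−ψ)·hL(T).
  T = 310.5 K: K = (3.453, 0.116), RR gives ψ = 0.112, H_out = 3.779 kJ/mol
  T = 351.6 K: K = (5.281, 0.215), RR gives ψ = 0.276, H_out = 13.957 kJ/mol
  T = 331.1 K: K = (4.329, 0.161), RR gives ψ = 0.204, H_out = 9.248 kJ/mol
  T = 320.8 K: K = (3.880, 0.137), RR gives ψ = 0.162, H_out = 6.652 kJ/mol
  T = 315.6 K: K = (3.662, 0.126), RR gives ψ = 0.138, H_out = 5.245 kJ/mol
  T = 313.1 K: K = (3.559, 0.121), RR gives ψ = 0.126, H_out = 4.538 kJ/mol
  T = 314.4 K: K = (3.612, 0.124), RR gives ψ = 0.132, H_out = 4.908 kJ/mol
Linear interpolation between T = 314.4 (H_out = 4.908) and T = 315.6 (H_out = 5.245) on hF = 5.014 gives T ≈ 314.8 K, at which ψ = 0.13.

T = 314.8 K, V/F = 0.13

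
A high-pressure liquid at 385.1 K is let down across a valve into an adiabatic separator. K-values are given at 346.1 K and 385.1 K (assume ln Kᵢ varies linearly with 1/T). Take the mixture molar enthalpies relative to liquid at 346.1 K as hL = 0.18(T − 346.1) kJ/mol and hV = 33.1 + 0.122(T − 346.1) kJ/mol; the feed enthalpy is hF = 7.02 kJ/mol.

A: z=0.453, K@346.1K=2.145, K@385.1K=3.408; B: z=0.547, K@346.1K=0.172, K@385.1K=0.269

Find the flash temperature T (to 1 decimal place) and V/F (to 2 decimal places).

Adiabatic flash: solve Rachford–Rice at each trial T, then check hF = ψ·hV(T) + (1−ψ)·hL(T).
  T = 346.1 K: K = (2.145, 0.172), RR gives ψ = 0.069, H_out = 2.296 kJ/mol
  T = 385.1 K: K = (3.408, 0.269), RR gives ψ = 0.393, H_out = 19.125 kJ/mol
  T = 365.6 K: K = (2.737, 0.218), RR gives ψ = 0.264, H_out = 11.956 kJ/mol
  T = 355.9 K: K = (2.433, 0.194), RR gives ψ = 0.180, H_out = 7.633 kJ/mol
  T = 351.0 K: K = (2.286, 0.183), RR gives ψ = 0.129, H_out = 5.122 kJ/mol
  T = 353.4 K: K = (2.357, 0.188), RR gives ψ = 0.155, H_out = 6.386 kJ/mol
  T = 354.6 K: K = (2.393, 0.191), RR gives ψ = 0.168, H_out = 6.993 kJ/mol
Linear interpolation between T = 354.6 (H_out = 6.993) and T = 355.9 (H_out = 7.633) on hF = 7.02 gives T ≈ 354.7 K, at which ψ = 0.17.

T = 354.7 K, V/F = 0.17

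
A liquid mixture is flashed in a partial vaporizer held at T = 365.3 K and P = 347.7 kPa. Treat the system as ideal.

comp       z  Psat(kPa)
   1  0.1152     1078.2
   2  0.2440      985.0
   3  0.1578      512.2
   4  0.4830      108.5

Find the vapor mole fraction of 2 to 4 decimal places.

Raoult's law: Kᵢ = Pᵢˢᵃᵗ/P = Pᵢˢᵃᵗ/347.7.
  K_1 = 1078.2/347.7 = 3.100949, K_2 = 985.0/347.7 = 2.832902, K_3 = 512.2/347.7 = 1.473109, K_4 = 108.5/347.7 = 0.312051
Newton–Raphson from ψ = 0.7:
  ψ = 0.7000: g = -0.29099, g' = -1.1110 → ψ = 0.4381
  ψ = 0.4381: g = -0.03970, g' = -0.8826 → ψ = 0.3931
Converged at ψ = 0.3931.
Compositions from xᵢ = zᵢ/(1+ψ(Kᵢ−1)), yᵢ = Kᵢxᵢ:
  1: x = 0.0631, y = 0.1956
  2: x = 0.1418, y = 0.4018
  3: x = 0.1331, y = 0.1960
  4: x = 0.6620, y = 0.2066

y_2 = 0.4018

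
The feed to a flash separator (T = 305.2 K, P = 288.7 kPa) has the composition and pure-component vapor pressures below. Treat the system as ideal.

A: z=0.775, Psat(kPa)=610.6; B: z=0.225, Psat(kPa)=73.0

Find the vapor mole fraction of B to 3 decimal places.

y_B = 0.151

Raoult's law: Kᵢ = Pᵢˢᵃᵗ/P = Pᵢˢᵃᵗ/288.7.
  K_A = 610.6/288.7 = 2.11500, K_B = 73.0/288.7 = 0.25286
Newton iteration, ψ⁰ = 0.33:
  ψ = 0.330: g = 0.4086, g' = -0.736 → ψ = 0.885
  ψ = 0.885: g = -0.0613, g' = -1.339 → ψ = 0.839
  ψ = 0.839: g = -0.0043, g' = -1.160 → ψ = 0.836
  ψ = 0.836: g = -0.0000, g' = -1.148 → ψ = 0.835
Converged at ψ = 0.835.
Compositions from xᵢ = zᵢ/(1+ψ(Kᵢ−1)), yᵢ = Kᵢxᵢ:
  A: x = 0.401, y = 0.849
  B: x = 0.599, y = 0.151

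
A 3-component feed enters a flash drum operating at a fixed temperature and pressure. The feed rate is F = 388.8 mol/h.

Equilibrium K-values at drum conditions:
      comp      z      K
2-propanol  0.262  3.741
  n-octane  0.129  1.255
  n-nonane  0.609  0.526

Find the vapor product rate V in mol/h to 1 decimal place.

Let ψ = V/F and solve Σ zᵢ(Kᵢ−1)/(1+ψ(Kᵢ−1)) = 0.
g(0) = ΣzᵢKᵢ − 1 = 0.462 and g(1) = 1 − Σzᵢ/Kᵢ = -0.331, so a root lies in (0, 1).
Newton–Raphson from ψ = 0.65:
  ψ = 0.650: g = -0.1308, g' = -0.546 → ψ = 0.411
  ψ = 0.411: g = 0.0092, g' = -0.654 → ψ = 0.425
Converged at ψ = 0.425.
Then V = ψ·F = 0.4249·388.8 = 165.2 mol/h and L = F − V = 223.6 mol/h.

V = 165.2 mol/h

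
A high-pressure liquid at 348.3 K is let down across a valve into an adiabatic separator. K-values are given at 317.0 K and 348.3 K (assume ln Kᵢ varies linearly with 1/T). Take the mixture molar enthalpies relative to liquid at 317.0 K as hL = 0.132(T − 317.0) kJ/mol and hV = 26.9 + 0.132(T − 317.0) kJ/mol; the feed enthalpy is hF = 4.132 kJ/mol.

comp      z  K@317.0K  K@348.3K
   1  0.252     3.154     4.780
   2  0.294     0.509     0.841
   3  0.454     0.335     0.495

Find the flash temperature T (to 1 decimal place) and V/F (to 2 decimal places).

T = 321.8 K, V/F = 0.13

Adiabatic flash: solve Rachford–Rice at each trial T, then check hF = ψ·hV(T) + (1−ψ)·hL(T).
  T = 317.0 K: K = (3.154, 0.509, 0.335), RR gives ψ = 0.075, H_out = 2.010 kJ/mol
  T = 348.3 K: K = (4.780, 0.841, 0.495), RR gives ψ = 0.458, H_out = 16.455 kJ/mol
  T = 332.6 K: K = (3.918, 0.662, 0.411), RR gives ψ = 0.253, H_out = 8.860 kJ/mol
  T = 324.8 K: K = (3.525, 0.582, 0.372), RR gives ψ = 0.164, H_out = 5.443 kJ/mol
  T = 320.9 K: K = (3.336, 0.545, 0.353), RR gives ψ = 0.120, H_out = 3.740 kJ/mol
  T = 322.9 K: K = (3.432, 0.564, 0.363), RR gives ψ = 0.143, H_out = 4.616 kJ/mol
Linear interpolation between T = 320.9 (H_out = 3.740) and T = 322.9 (H_out = 4.616) on hF = 4.132 gives T ≈ 321.8 K, at which ψ = 0.13.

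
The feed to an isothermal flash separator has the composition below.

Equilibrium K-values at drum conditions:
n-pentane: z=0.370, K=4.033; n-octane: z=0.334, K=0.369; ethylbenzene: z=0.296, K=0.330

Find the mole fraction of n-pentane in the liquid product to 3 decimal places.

x_n-pentane = 0.176

Material balance + equilibrium reduce to Σ zᵢ(Kᵢ−1)/(1+β(Kᵢ−1)) = 0.
Check two-phase: ΣzᵢKᵢ = 1.713 > 1 and Σzᵢ/Kᵢ = 1.894 > 1, so g(0) = 0.713 > 0 and g(1) = -0.894 < 0.
Newton iteration, β⁰ = 0.5:
  β = 0.500: g = -0.1602, g' = -1.122 → β = 0.357
  β = 0.357: g = 0.0058, g' = -1.235 → β = 0.362
Converged at β = 0.362.
Compositions from xᵢ = zᵢ/(1+β(Kᵢ−1)), yᵢ = Kᵢxᵢ:
  n-pentane: x = 0.176, y = 0.711
  n-octane: x = 0.433, y = 0.160
  ethylbenzene: x = 0.391, y = 0.129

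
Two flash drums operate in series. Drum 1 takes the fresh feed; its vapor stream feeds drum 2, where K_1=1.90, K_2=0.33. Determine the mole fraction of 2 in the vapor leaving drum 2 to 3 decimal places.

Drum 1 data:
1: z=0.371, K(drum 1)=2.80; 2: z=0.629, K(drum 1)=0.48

y_2 (drum 2) = 0.189

Drum 1:
Material balance + equilibrium reduce to Σ zᵢ(Kᵢ−1)/(1+ψ₁(Kᵢ−1)) = 0.
Check two-phase: ΣzᵢKᵢ = 1.341 > 1 and Σzᵢ/Kᵢ = 1.443 > 1, so g(0) = 0.341 > 0 and g(1) = -0.443 < 0.
Iterate (Newton) starting at ψ₁ = 0.58:
  ψ₁ = 0.580: g = -0.1416, g' = -0.636 → ψ₁ = 0.357
  ψ₁ = 0.357: g = 0.0046, g' = -0.702 → ψ₁ = 0.364
Converged at ψ₁ = 0.364.
Drum-1 compositions:
  1: x = 0.224, y = 0.628
  2: x = 0.776, y = 0.372
Drum-2 feed = drum-1 vapor: z₂ = (0.6276, 0.3724).
Drum 2:
Binary case is linear: z₁(K₁−1)(1+ψ₂(K₂−1)) + z₂(K₂−1)(1+ψ₂(K₁−1)) = 0
⇒ ψ₂ = [z₁(K₁−1)+z₂(K₂−1)] / [−(K₁−1)(K₂−1)] = 0.3153/0.6030 = 0.523
  1: x = 0.427, y = 0.811
  2: x = 0.573, y = 0.189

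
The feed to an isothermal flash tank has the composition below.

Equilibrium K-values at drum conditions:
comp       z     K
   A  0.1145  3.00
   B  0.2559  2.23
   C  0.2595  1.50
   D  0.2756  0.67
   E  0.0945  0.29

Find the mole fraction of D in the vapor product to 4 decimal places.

y_D = 0.2638

Newton–Raphson from ψ = 0.41:
  ψ = 0.4100: g = 0.24291, g' = -0.4890 → ψ = 0.9068
  ψ = 0.9068: g = 0.00130, g' = -0.6117 → ψ = 0.9089
Converged at ψ = 0.9089.
Compositions from xᵢ = zᵢ/(1+ψ(Kᵢ−1)), yᵢ = Kᵢxᵢ:
  A: x = 0.0406, y = 0.1219
  B: x = 0.1208, y = 0.2694
  C: x = 0.1784, y = 0.2676
  D: x = 0.3937, y = 0.2638
  E: x = 0.2664, y = 0.0773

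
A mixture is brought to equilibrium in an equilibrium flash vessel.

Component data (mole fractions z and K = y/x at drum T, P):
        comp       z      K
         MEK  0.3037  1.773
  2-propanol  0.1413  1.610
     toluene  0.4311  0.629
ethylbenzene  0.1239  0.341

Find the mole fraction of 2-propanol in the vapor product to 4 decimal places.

y_2-propanol = 0.1982

Rachford–Rice: g(V/F) = Σ zᵢ(Kᵢ−1)/(1+V/F(Kᵢ−1)) = 0.
Feasibility: ΣzᵢKᵢ = 1.0794, Σzᵢ/Kᵢ = 1.3078 — both > 1, two phases present.
Newton–Raphson from V/F = 0.44:
  V/F = 0.4400: g = -0.06300, g' = -0.3252 → V/F = 0.2463
  V/F = 0.2463: g = -0.00134, g' = -0.3164 → V/F = 0.2420
Converged at V/F = 0.2420.
Compositions from xᵢ = zᵢ/(1+V/F(Kᵢ−1)), yᵢ = Kᵢxᵢ:
  MEK: x = 0.2558, y = 0.4536
  2-propanol: x = 0.1231, y = 0.1982
  toluene: x = 0.4736, y = 0.2979
  ethylbenzene: x = 0.1474, y = 0.0503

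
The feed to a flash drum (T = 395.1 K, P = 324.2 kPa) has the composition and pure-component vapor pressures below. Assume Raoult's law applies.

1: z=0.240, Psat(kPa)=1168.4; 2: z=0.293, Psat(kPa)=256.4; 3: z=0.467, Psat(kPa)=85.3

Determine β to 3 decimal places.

Raoult's law: Kᵢ = Pᵢˢᵃᵗ/P = Pᵢˢᵃᵗ/324.2.
  K_1 = 1168.4/324.2 = 3.60395, K_2 = 256.4/324.2 = 0.79087, K_3 = 85.3/324.2 = 0.26311
Newton iteration, β⁰ = 0.58:
  β = 0.580: g = -0.4218, g' = -1.048 → β = 0.178
  β = 0.178: g = -0.0323, g' = -1.110 → β = 0.149
Converged at β = 0.149.

β = 0.149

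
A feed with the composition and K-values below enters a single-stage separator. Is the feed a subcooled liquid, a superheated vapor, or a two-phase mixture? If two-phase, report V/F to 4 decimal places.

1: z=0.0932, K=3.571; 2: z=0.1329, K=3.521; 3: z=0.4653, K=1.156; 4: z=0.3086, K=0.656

ΣzᵢKᵢ = 1.5411; Σzᵢ/Kᵢ = 0.9368.
Since Σzᵢ/Kᵢ < 1 the mixture is above its dew point — single vapor phase.

superheated vapor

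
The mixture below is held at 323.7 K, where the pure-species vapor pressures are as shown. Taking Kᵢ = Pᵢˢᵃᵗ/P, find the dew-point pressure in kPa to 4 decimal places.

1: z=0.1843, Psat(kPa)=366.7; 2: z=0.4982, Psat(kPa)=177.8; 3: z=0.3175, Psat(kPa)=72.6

Pdew = 130.2441 kPa

At the dew point ψ → 1, so Σzᵢ/Kᵢ = 1 with Kᵢ = Pᵢˢᵃᵗ/P ⇒ 1/P = Σzᵢ/Pᵢˢᵃᵗ.
1/P = 0.1843/366.7 + 0.4982/177.8 + 0.3175/72.6 = 0.0076779 ⇒ P = 130.2441 kPa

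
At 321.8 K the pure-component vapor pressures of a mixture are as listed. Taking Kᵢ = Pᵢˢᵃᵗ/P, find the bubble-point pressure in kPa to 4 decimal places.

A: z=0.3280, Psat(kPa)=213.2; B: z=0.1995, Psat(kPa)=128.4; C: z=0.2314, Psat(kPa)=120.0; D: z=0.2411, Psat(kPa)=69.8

Pbub = 140.1422 kPa

At the bubble point ψ → 0, so ΣzᵢKᵢ = 1 with Kᵢ = Pᵢˢᵃᵗ/P ⇒ P = ΣzᵢPᵢˢᵃᵗ.
P = 0.3280·213.2 + 0.1995·128.4 + 0.2314·120.0 + 0.2411·69.8 = 140.1422 kPa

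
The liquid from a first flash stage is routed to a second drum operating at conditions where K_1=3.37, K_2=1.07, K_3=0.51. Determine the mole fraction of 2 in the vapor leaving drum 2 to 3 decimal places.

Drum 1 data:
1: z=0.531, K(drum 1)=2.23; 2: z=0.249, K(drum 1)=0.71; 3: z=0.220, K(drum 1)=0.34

y_2 (drum 2) = 0.318

Drum 1:
Material balance + equilibrium reduce to Σ zᵢ(Kᵢ−1)/(1+ψ₁(Kᵢ−1)) = 0.
Check two-phase: ΣzᵢKᵢ = 1.436 > 1 and Σzᵢ/Kᵢ = 1.236 > 1, so g(0) = 0.436 > 0 and g(1) = -0.236 < 0.
Newton iteration, ψ₁⁰ = 0.5:
  ψ₁ = 0.500: g = 0.1032, g' = -0.550 → ψ₁ = 0.688
  ψ₁ = 0.688: g = -0.0022, g' = -0.590 → ψ₁ = 0.684
Converged at ψ₁ = 0.684.
Drum-1 compositions:
  1: x = 0.288, y = 0.643
  2: x = 0.311, y = 0.221
  3: x = 0.401, y = 0.136
Drum-2 feed = drum-1 liquid: z₂ = (0.2884, 0.3106, 0.4010).
Drum 2:
Rachford–Rice: g(ψ₂) = Σ zᵢ(Kᵢ−1)/(1+ψ₂(Kᵢ−1)) = 0.
Feasibility: ΣzᵢKᵢ = 1.509, Σzᵢ/Kᵢ = 1.162 — both > 1, two phases present.
Newton iteration, ψ₂⁰ = 0.66:
  ψ₂ = 0.660: g = -0.0031, g' = -0.458 → ψ₂ = 0.653
Converged at ψ₂ = 0.653.
  1: x = 0.113, y = 0.381
  2: x = 0.297, y = 0.318
  3: x = 0.590, y = 0.301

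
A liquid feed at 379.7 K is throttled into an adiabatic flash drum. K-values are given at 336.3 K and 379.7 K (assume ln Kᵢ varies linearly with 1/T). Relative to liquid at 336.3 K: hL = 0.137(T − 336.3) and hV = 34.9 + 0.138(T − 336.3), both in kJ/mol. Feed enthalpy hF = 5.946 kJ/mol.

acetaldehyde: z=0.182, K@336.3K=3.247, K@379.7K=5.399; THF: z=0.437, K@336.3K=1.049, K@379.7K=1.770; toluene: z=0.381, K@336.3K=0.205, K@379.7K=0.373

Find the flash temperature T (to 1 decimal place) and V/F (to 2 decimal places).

T = 338.5 K, V/F = 0.16

Adiabatic flash: solve Rachford–Rice at each trial T, then check hF = ψ·hV(T) + (1−ψ)·hL(T).
  T = 336.3 K: K = (3.247, 1.049, 0.205), RR gives ψ = 0.130, H_out = 4.536 kJ/mol
  T = 379.7 K: K = (5.399, 1.770, 0.373), RR gives ψ = 0.686, H_out = 29.929 kJ/mol
  T = 358.0 K: K = (4.252, 1.384, 0.282), RR gives ψ = 0.424, H_out = 17.763 kJ/mol
  T = 347.1 K: K = (3.729, 1.210, 0.241), RR gives ψ = 0.281, H_out = 11.298 kJ/mol
  T = 341.7 K: K = (3.483, 1.128, 0.223), RR gives ψ = 0.207, H_out = 7.963 kJ/mol
  T = 339.0 K: K = (3.364, 1.088, 0.214), RR gives ψ = 0.169, H_out = 6.261 kJ/mol
  T = 337.6 K: K = (3.303, 1.068, 0.209), RR gives ψ = 0.149, H_out = 5.370 kJ/mol
Linear interpolation between T = 337.6 (H_out = 5.370) and T = 339.0 (H_out = 6.261) on hF = 5.946 gives T ≈ 338.5 K, at which ψ = 0.16.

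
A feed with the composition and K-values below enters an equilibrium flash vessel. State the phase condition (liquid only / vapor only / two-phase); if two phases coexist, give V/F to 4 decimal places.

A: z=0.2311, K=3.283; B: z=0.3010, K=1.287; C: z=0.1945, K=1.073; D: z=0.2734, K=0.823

ΣzᵢKᵢ = 1.5798; Σzᵢ/Kᵢ = 0.8177.
Since Σzᵢ/Kᵢ < 1 the mixture is above its dew point — single vapor phase.

vapor only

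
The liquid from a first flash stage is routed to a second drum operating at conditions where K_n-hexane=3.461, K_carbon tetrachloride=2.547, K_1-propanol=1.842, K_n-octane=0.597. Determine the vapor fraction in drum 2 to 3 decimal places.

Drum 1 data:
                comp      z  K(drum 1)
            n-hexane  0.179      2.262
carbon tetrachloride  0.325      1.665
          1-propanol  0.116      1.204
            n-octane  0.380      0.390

V/F (drum 2) = 0.795

Drum 1:
Rachford–Rice: g(ψ₁) = Σ zᵢ(Kᵢ−1)/(1+ψ₁(Kᵢ−1)) = 0.
Feasibility: ΣzᵢKᵢ = 1.234, Σzᵢ/Kᵢ = 1.345 — both > 1, two phases present.
Newton–Raphson from ψ₁ = 0.5:
  ψ₁ = 0.500: g = -0.0114, g' = -0.485 → ψ₁ = 0.477
  ψ₁ = 0.477: g = -0.0001, g' = -0.479 → ψ₁ = 0.476
Converged at ψ₁ = 0.476.
Drum-1 compositions:
  n-hexane: x = 0.112, y = 0.253
  carbon tetrachloride: x = 0.247, y = 0.411
  1-propanol: x = 0.106, y = 0.127
  n-octane: x = 0.536, y = 0.209
Drum-2 feed = drum-1 liquid: z₂ = (0.1118, 0.2468, 0.1057, 0.5357).
Drum 2:
Let ψ₂ = V/F and solve Σ zᵢ(Kᵢ−1)/(1+ψ₂(Kᵢ−1)) = 0.
g(0) = ΣzᵢKᵢ − 1 = 0.530 and g(1) = 1 − Σzᵢ/Kᵢ = -0.084, so a root lies in (0, 1).
Newton iteration, ψ₂⁰ = 0.5:
  ψ₂ = 0.500: g = 0.1309, g' = -0.497 → ψ₂ = 0.763
  ψ₂ = 0.763: g = 0.0131, g' = -0.415 → ψ₂ = 0.795
Converged at ψ₂ = 0.795.
  n-hexane: x = 0.038, y = 0.131
  carbon tetrachloride: x = 0.111, y = 0.282
  1-propanol: x = 0.063, y = 0.117
  n-octane: x = 0.788, y = 0.471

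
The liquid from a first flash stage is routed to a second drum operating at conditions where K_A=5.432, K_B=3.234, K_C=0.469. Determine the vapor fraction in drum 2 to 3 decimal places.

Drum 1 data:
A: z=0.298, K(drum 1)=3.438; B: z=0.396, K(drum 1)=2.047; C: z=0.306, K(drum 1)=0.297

V/F (drum 2) = 0.358

Drum 1:
Material balance + equilibrium reduce to Σ zᵢ(Kᵢ−1)/(1+ψ₁(Kᵢ−1)) = 0.
Feasibility: ΣzᵢKᵢ = 1.926, Σzᵢ/Kᵢ = 1.310 — both > 1, two phases present.
Newton iteration, ψ₁⁰ = 0.5:
  ψ₁ = 0.500: g = 0.2678, g' = -0.906 → ψ₁ = 0.796
  ψ₁ = 0.796: g = -0.0147, g' = -1.113 → ψ₁ = 0.782
Converged at ψ₁ = 0.782.
Drum-1 compositions:
  A: x = 0.103, y = 0.352
  B: x = 0.218, y = 0.446
  C: x = 0.680, y = 0.202
Drum-2 feed = drum-1 liquid: z₂ = (0.1025, 0.2177, 0.6798).
Drum 2:
Rachford–Rice: g(ψ₂) = Σ zᵢ(Kᵢ−1)/(1+ψ₂(Kᵢ−1)) = 0.
Feasibility: ΣzᵢKᵢ = 1.580, Σzᵢ/Kᵢ = 1.536 — both > 1, two phases present.
Newton iteration, ψ₂⁰ = 0.5:
  ψ₂ = 0.500: g = -0.1204, g' = -0.792 → ψ₂ = 0.348
  ψ₂ = 0.348: g = 0.0095, g' = -0.944 → ψ₂ = 0.358
Converged at ψ₂ = 0.358.
  A: x = 0.040, y = 0.215
  B: x = 0.121, y = 0.391
  C: x = 0.839, y = 0.394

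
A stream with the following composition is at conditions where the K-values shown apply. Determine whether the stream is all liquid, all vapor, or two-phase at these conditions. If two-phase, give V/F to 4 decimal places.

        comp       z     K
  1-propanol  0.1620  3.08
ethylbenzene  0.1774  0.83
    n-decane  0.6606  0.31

all liquid

ΣzᵢKᵢ = 0.8510; Σzᵢ/Kᵢ = 2.3973.
Since ΣzᵢKᵢ < 1 the mixture is below its bubble point — single liquid phase.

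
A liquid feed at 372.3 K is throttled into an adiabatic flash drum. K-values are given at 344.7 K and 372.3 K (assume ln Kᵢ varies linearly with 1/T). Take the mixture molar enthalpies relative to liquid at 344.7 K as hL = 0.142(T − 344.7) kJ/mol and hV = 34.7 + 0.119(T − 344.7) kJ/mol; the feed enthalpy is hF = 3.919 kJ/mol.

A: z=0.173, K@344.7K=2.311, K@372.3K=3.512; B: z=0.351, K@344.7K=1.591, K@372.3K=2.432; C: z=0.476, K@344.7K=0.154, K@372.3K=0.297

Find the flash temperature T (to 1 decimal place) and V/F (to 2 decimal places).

Adiabatic flash: solve Rachford–Rice at each trial T, then check hF = ψ·hV(T) + (1−ψ)·hL(T).
  T = 344.7 K: K = (2.311, 1.591, 0.154), RR gives ψ = 0.042, H_out = 1.451 kJ/mol
  T = 372.3 K: K = (3.512, 2.432, 0.297), RR gives ψ = 0.470, H_out = 19.929 kJ/mol
  T = 358.5 K: K = (2.872, 1.983, 0.217), RR gives ψ = 0.286, H_out = 11.782 kJ/mol
  T = 351.6 K: K = (2.582, 1.780, 0.183), RR gives ψ = 0.177, H_out = 7.090 kJ/mol
  T = 348.1 K: K = (2.442, 1.682, 0.168), RR gives ψ = 0.113, H_out = 4.384 kJ/mol
  T = 346.4 K: K = (2.376, 1.636, 0.161), RR gives ψ = 0.078, H_out = 2.960 kJ/mol
Linear interpolation between T = 346.4 (H_out = 2.960) and T = 348.1 (H_out = 4.384) on hF = 3.919 gives T ≈ 347.5 K, at which ψ = 0.10.

T = 347.5 K, V/F = 0.10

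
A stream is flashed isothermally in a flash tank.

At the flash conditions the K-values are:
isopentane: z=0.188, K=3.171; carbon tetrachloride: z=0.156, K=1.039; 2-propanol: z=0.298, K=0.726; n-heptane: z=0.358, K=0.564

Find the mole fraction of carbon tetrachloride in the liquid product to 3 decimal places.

Newton iteration, ψ⁰ = 0.38:
  ψ = 0.380: g = -0.0486, g' = -0.392 → ψ = 0.256
  ψ = 0.256: g = 0.0048, g' = -0.478 → ψ = 0.266
Converged at ψ = 0.266.
Compositions from xᵢ = zᵢ/(1+ψ(Kᵢ−1)), yᵢ = Kᵢxᵢ:
  isopentane: x = 0.119, y = 0.378
  carbon tetrachloride: x = 0.154, y = 0.160
  2-propanol: x = 0.321, y = 0.233
  n-heptane: x = 0.405, y = 0.228

x_carbon tetrachloride = 0.154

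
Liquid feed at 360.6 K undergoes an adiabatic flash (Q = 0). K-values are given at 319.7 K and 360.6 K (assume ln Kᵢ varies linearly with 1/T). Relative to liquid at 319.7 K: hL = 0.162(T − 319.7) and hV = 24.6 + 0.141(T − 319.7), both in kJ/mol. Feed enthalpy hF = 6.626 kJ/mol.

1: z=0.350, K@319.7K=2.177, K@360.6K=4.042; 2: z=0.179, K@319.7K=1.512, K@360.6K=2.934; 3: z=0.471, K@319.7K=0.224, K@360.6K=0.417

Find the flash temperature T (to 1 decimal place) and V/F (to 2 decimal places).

Adiabatic flash: solve Rachford–Rice at each trial T, then check hF = ψ·hV(T) + (1−ψ)·hL(T).
  T = 319.7 K: K = (2.177, 1.512, 0.224), RR gives ψ = 0.179, H_out = 4.396 kJ/mol
  T = 360.6 K: K = (4.042, 2.934, 0.417), RR gives ψ = 0.726, H_out = 23.855 kJ/mol
  T = 340.1 K: K = (3.020, 2.147, 0.311), RR gives ψ = 0.487, H_out = 15.073 kJ/mol
  T = 329.9 K: K = (2.577, 1.811, 0.265), RR gives ψ = 0.353, H_out = 10.269 kJ/mol
  T = 324.8 K: K = (2.372, 1.657, 0.244), RR gives ψ = 0.274, H_out = 7.527 kJ/mol
  T = 322.2 K: K = (2.271, 1.582, 0.234), RR gives ψ = 0.228, H_out = 5.990 kJ/mol
  T = 323.5 K: K = (2.321, 1.619, 0.239), RR gives ψ = 0.251, H_out = 6.772 kJ/mol
Linear interpolation between T = 322.2 (H_out = 5.990) and T = 323.5 (H_out = 6.772) on hF = 6.626 gives T ≈ 323.3 K, at which ψ = 0.25.

T = 323.3 K, V/F = 0.25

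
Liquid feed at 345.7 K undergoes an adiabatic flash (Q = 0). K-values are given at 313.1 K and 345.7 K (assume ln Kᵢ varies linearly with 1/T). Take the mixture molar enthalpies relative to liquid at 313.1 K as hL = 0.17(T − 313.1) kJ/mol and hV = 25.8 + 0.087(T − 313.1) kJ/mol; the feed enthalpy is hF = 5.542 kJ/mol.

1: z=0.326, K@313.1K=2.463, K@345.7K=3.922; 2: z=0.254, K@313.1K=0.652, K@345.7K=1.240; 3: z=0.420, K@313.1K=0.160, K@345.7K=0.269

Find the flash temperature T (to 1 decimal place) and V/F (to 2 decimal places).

Adiabatic flash: solve Rachford–Rice at each trial T, then check hF = ψ·hV(T) + (1−ψ)·hL(T).
  T = 313.1 K: K = (2.463, 0.652, 0.160), RR gives ψ = 0.036, H_out = 0.922 kJ/mol
  T = 345.7 K: K = (3.922, 1.240, 0.269), RR gives ψ = 0.459, H_out = 16.136 kJ/mol
  T = 329.4 K: K = (3.144, 0.914, 0.210), RR gives ψ = 0.269, H_out = 9.337 kJ/mol
  T = 321.2 K: K = (2.789, 0.774, 0.184), RR gives ψ = 0.160, H_out = 5.391 kJ/mol
  T = 325.3 K: K = (2.964, 0.842, 0.197), RR gives ψ = 0.216, H_out = 7.421 kJ/mol
  T = 323.2 K: K = (2.874, 0.807, 0.190), RR gives ψ = 0.187, H_out = 6.397 kJ/mol
Linear interpolation between T = 321.2 (H_out = 5.391) and T = 323.2 (H_out = 6.397) on hF = 5.542 gives T ≈ 321.5 K, at which ψ = 0.16.

T = 321.5 K, V/F = 0.16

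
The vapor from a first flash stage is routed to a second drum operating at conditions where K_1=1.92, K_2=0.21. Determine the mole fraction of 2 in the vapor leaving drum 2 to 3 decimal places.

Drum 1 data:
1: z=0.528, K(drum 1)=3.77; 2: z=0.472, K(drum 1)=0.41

y_2 (drum 2) = 0.113

Drum 1:
Let ψ₁ = V/F and solve Σ zᵢ(Kᵢ−1)/(1+ψ₁(Kᵢ−1)) = 0.
Feasibility: ΣzᵢKᵢ = 2.184, Σzᵢ/Kᵢ = 1.291 — both > 1, two phases present.
Binary case is linear: z₁(K₁−1)(1+ψ₁(K₂−1)) + z₂(K₂−1)(1+ψ₁(K₁−1)) = 0
⇒ ψ₁ = [z₁(K₁−1)+z₂(K₂−1)] / [−(K₁−1)(K₂−1)] = 1.1841/1.6343 = 0.725
Drum-1 compositions:
  1: x = 0.176, y = 0.662
  2: x = 0.824, y = 0.338
Drum-2 feed = drum-1 vapor: z₂ = (0.6620, 0.3380).
Drum 2:
Iterate (Newton) starting at ψ₂ = 0.5:
  ψ₂ = 0.500: g = -0.0242, g' = -0.839 → ψ₂ = 0.471
Converged at ψ₂ = 0.471.
  1: x = 0.462, y = 0.887
  2: x = 0.538, y = 0.113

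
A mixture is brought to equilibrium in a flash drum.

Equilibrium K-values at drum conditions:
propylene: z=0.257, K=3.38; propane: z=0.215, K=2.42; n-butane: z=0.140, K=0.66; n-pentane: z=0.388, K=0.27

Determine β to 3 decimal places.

β = 0.454

Let β = V/F and solve Σ zᵢ(Kᵢ−1)/(1+β(Kᵢ−1)) = 0.
g(0) = ΣzᵢKᵢ − 1 = 0.586 and g(1) = 1 − Σzᵢ/Kᵢ = -0.814, so a root lies in (0, 1).
Iterate (Newton) starting at β = 0.33:
  β = 0.330: g = 0.1237, g' = -1.037 → β = 0.449
  β = 0.449: g = 0.0043, g' = -0.982 → β = 0.454
Converged at β = 0.454.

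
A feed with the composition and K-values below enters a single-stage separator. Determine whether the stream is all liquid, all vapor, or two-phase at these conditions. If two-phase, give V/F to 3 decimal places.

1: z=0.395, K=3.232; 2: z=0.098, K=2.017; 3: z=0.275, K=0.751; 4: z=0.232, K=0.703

all vapor

ΣzᵢKᵢ = 1.844; Σzᵢ/Kᵢ = 0.867.
Since Σzᵢ/Kᵢ < 1 the mixture is above its dew point — single vapor phase.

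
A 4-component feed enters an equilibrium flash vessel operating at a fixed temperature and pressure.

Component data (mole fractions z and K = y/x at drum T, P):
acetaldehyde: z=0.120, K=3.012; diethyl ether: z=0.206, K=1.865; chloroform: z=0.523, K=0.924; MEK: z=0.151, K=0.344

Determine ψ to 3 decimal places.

Material balance + equilibrium reduce to Σ zᵢ(Kᵢ−1)/(1+ψ(Kᵢ−1)) = 0.
g(0) = ΣzᵢKᵢ − 1 = 0.281 and g(1) = 1 − Σzᵢ/Kᵢ = -0.155, so a root lies in (0, 1).
Newton iteration, ψ⁰ = 0.5:
  ψ = 0.500: g = 0.0560, g' = -0.343 → ψ = 0.663
  ψ = 0.663: g = -0.0006, g' = -0.358 → ψ = 0.662
Converged at ψ = 0.662.

ψ = 0.662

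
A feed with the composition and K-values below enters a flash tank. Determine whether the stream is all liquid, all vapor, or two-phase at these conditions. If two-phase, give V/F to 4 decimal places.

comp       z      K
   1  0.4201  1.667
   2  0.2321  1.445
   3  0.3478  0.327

two-phase, V/F = 0.3740

ΣzᵢKᵢ = 1.1494; Σzᵢ/Kᵢ = 1.4762.
Both exceed 1, so a two-phase solution exists.
Let ψ = V/F and solve Σ zᵢ(Kᵢ−1)/(1+ψ(Kᵢ−1)) = 0.
Newton–Raphson from ψ = 0.59:
  ψ = 0.5900: g = -0.10534, g' = -0.5584 → ψ = 0.4014
  ψ = 0.4014: g = -0.01203, g' = -0.4451 → ψ = 0.3743
  ψ = 0.3743: g = -0.00014, g' = -0.4349 → ψ = 0.3740
Converged at ψ = 0.3740.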